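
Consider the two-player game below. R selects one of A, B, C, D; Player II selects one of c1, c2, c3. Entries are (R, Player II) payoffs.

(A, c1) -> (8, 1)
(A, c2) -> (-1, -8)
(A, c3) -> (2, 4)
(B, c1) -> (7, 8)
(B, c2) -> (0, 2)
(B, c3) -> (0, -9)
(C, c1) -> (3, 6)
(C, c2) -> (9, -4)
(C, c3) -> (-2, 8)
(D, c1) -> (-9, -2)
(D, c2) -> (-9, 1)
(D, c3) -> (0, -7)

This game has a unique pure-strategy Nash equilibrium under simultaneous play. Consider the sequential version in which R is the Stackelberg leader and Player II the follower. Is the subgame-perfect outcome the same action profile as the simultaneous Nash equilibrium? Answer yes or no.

Backward induction with R moving first.
- A → Player II plays c3 (best of 1, -8, 4); R gets 2.
- B → Player II plays c1 (best of 8, 2, -9); R gets 7.
- C → Player II plays c3 (best of 6, -4, 8); R gets -2.
- D → Player II plays c2 (best of -2, 1, -7); R gets -9.
Among 2, 7, -2, -9, the best is 7 at B. Subgame-perfect outcome: (B, c1) with payoffs (7, 8).
Under simultaneous play:
R's best replies: c1→A; c2→C; c3→A.
Player II's best replies: A→c3; B→c1; C→c3; D→c2.
Only (A, c3) has each player best-responding; Nash payoffs (2, 4).
Sequential outcome (B, c1) differs from the Nash profile (A, c3).

no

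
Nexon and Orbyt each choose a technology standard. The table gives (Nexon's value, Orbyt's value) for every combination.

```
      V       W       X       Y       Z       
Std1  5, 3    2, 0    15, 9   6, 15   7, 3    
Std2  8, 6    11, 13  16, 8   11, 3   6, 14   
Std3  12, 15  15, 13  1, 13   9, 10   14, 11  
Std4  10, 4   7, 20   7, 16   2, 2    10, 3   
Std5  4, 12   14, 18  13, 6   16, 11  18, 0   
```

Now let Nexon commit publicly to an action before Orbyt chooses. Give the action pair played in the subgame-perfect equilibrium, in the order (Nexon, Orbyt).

Backward induction with Nexon moving first.
- Std1: BR = Y, leader payoff 6.
- Std2: BR = Z, leader payoff 6.
- Std3: BR = V, leader payoff 12.
- Std4: BR = W, leader payoff 7.
- Std5: BR = W, leader payoff 14.
Among 6, 6, 12, 7, 14, the best is 14 at Std5. Subgame-perfect outcome: (Std5, W) with payoffs (14, 18).

(Std5, W)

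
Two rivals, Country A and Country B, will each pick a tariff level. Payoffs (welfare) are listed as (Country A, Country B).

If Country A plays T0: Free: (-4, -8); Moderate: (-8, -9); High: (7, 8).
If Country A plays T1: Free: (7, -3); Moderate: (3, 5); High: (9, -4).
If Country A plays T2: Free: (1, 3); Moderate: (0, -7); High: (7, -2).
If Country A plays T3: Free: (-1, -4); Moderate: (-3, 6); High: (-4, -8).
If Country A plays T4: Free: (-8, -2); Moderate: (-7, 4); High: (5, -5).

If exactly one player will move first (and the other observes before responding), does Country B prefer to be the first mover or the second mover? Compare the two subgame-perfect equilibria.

If Country A leads: Country B's best replies are T0→High, T1→Moderate, T2→Free, T3→Moderate, T4→Moderate; Country A's induced payoffs 7, 3, 1, -3, -7; outcome (T0, High), payoffs (7, 8).
If Country B leads: Country A's best replies are Free→T1, Moderate→T1, High→T1; Country B's induced payoffs -3, 5, -4; outcome (T1, Moderate), payoffs (3, 5).
Country B gets 5 moving first and 8 moving second, so Country B prefers to move second.

second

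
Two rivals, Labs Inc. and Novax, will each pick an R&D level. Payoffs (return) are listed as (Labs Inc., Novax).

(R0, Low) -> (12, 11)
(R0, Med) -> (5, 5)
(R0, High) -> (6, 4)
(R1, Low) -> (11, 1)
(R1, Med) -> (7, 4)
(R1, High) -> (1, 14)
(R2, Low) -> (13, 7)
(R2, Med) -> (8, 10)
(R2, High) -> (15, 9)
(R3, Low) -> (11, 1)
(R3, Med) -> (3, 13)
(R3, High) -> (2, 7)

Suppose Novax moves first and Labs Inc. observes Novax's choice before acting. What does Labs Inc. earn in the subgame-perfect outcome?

8

Backward induction with Novax moving first.
- Low: Labs Inc. compares 12, 11, 13, 11 and picks R2; Novax would get 7.
- Med: Labs Inc. compares 5, 7, 8, 3 and picks R2; Novax would get 10.
- High: Labs Inc. compares 6, 1, 15, 2 and picks R2; Novax would get 9.
Maximizing over 7, 10, 9, Novax chooses Med. Subgame-perfect outcome: (R2, Med) with payoffs (8, 10).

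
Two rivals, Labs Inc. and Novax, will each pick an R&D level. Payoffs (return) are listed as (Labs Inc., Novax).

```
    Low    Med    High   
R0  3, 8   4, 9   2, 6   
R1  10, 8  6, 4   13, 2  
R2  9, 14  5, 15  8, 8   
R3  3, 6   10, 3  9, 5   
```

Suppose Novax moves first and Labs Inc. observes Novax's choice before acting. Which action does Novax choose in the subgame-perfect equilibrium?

Low

Work backward from Labs Inc.'s decision.
- Low → Labs Inc. plays R1 (best of 3, 10, 9, 3); Novax gets 8.
- Med → Labs Inc. plays R3 (best of 4, 6, 5, 10); Novax gets 3.
- High → Labs Inc. plays R1 (best of 2, 13, 8, 9); Novax gets 2.
Among 8, 3, 2, the best is 8 at Low. Subgame-perfect outcome: (R1, Low) with payoffs (10, 8).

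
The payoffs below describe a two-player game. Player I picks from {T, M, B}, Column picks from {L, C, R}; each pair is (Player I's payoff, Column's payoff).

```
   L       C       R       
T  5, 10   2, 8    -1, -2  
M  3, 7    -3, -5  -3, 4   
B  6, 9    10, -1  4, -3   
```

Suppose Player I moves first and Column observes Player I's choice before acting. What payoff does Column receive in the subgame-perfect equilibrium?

Backward induction with Player I moving first.
- T: BR = L, leader payoff 5.
- M: BR = L, leader payoff 3.
- B: BR = L, leader payoff 6.
Maximizing over 5, 3, 6, Player I chooses B. Subgame-perfect outcome: (B, L) with payoffs (6, 9).

9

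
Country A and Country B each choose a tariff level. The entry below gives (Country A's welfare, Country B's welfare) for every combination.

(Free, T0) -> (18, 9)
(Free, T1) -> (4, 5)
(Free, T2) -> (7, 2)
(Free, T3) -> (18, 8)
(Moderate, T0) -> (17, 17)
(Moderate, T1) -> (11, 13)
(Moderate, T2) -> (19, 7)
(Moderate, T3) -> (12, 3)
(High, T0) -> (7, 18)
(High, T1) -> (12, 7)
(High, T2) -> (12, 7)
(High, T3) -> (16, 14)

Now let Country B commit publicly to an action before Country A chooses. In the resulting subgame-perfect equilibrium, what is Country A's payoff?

18

Work backward from Country A's decision.
- T0: Country A compares 18, 17, 7 and picks Free; Country B would get 9.
- T1: Country A compares 4, 11, 12 and picks High; Country B would get 7.
- T2: Country A compares 7, 19, 12 and picks Moderate; Country B would get 7.
- T3: Country A compares 18, 12, 16 and picks Free; Country B would get 8.
Among 9, 7, 7, 8, the best is 9 at T0. Subgame-perfect outcome: (Free, T0) with payoffs (18, 9).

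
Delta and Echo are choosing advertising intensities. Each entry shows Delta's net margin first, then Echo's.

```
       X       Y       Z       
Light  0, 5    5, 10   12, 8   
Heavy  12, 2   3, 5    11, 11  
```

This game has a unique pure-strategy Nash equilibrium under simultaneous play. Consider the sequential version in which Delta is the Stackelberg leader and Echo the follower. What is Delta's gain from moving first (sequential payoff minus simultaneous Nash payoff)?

6

Backward induction with Delta moving first.
- Light: Echo compares 5, 10, 8 and picks Y; Delta would get 5.
- Heavy: Echo compares 2, 5, 11 and picks Z; Delta would get 11.
Maximizing over 5, 11, Delta chooses Heavy. Subgame-perfect outcome: (Heavy, Z) with payoffs (11, 11).
For the simultaneous game, intersect best replies.
Delta's best replies: X→Heavy; Y→Light; Z→Light.
Echo's best replies: Light→Y; Heavy→Z.
The unique mutual best reply is (Light, Y), giving (5, 10).
Delta's commitment gain: 11 − 5 = 6.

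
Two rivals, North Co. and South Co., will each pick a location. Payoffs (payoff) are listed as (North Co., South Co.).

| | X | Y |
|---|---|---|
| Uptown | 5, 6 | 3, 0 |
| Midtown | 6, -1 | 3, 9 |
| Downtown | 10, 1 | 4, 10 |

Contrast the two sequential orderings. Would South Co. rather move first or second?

If North Co. leads: South Co.'s best replies are Uptown→X, Midtown→Y, Downtown→Y; North Co.'s induced payoffs 5, 3, 4; outcome (Uptown, X), payoffs (5, 6).
If South Co. leads: North Co.'s best replies are X→Downtown, Y→Downtown; South Co.'s induced payoffs 1, 10; outcome (Downtown, Y), payoffs (4, 10).
South Co. gets 10 moving first and 6 moving second, so South Co. prefers to move first.

first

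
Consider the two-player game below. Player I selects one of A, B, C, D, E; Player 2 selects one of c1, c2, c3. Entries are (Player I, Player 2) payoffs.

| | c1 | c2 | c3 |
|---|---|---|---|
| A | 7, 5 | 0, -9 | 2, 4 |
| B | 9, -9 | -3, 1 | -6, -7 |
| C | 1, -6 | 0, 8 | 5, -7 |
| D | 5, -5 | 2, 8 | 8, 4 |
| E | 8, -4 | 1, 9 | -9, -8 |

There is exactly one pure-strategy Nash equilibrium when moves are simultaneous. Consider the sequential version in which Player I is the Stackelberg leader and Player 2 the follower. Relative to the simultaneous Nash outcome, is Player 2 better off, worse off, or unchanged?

Work backward from Player 2's decision.
- A → Player 2 plays c1 (best of 5, -9, 4); Player I gets 7.
- B → Player 2 plays c2 (best of -9, 1, -7); Player I gets -3.
- C → Player 2 plays c2 (best of -6, 8, -7); Player I gets 0.
- D → Player 2 plays c2 (best of -5, 8, 4); Player I gets 2.
- E → Player 2 plays c2 (best of -4, 9, -8); Player I gets 1.
Among 7, -3, 0, 2, 1, the best is 7 at A. Subgame-perfect outcome: (A, c1) with payoffs (7, 5).
For the simultaneous game, intersect best replies.
Player I's best replies: c1→B; c2→D; c3→D.
Player 2's best replies: A→c1; B→c2; C→c2; D→c2; E→c2.
Only (D, c2) has each player best-responding; Nash payoffs (2, 8).
Player 2 earns 5 sequentially versus 8 at the Nash outcome: worse off.

worse off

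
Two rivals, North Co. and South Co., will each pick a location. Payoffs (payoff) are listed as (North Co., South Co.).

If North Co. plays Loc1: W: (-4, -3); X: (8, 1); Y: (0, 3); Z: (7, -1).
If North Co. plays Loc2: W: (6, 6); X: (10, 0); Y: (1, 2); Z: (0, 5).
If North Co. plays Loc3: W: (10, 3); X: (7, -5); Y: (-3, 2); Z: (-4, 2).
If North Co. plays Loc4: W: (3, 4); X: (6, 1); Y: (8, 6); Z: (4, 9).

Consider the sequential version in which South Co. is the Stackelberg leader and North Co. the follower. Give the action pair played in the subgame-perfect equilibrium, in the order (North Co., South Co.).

(Loc4, Y)

Work backward from North Co.'s decision.
- W: BR = Loc3, leader payoff 3.
- X: BR = Loc2, leader payoff 0.
- Y: BR = Loc4, leader payoff 6.
- Z: BR = Loc1, leader payoff -1.
Among 3, 0, 6, -1, the best is 6 at Y. Subgame-perfect outcome: (Loc4, Y) with payoffs (8, 6).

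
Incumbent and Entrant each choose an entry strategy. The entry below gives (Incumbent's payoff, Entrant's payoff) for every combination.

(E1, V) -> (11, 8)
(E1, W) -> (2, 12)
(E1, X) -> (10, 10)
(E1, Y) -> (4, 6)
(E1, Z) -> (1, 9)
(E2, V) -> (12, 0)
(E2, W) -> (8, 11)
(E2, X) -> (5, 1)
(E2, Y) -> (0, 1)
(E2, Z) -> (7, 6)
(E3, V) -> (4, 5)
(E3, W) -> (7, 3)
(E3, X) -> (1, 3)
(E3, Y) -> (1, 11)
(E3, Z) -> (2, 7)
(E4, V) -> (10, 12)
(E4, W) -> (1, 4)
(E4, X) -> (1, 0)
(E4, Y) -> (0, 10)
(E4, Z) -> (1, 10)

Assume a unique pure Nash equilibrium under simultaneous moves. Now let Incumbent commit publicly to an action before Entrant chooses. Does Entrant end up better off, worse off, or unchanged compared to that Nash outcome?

better off

Work backward from Entrant's decision.
- E1 → Entrant plays W (best of 8, 12, 10, 6, 9); Incumbent gets 2.
- E2 → Entrant plays W (best of 0, 11, 1, 1, 6); Incumbent gets 8.
- E3 → Entrant plays Y (best of 5, 3, 3, 11, 7); Incumbent gets 1.
- E4 → Entrant plays V (best of 12, 4, 0, 10, 10); Incumbent gets 10.
Maximizing over 2, 8, 1, 10, Incumbent chooses E4. Subgame-perfect outcome: (E4, V) with payoffs (10, 12).
Now find the simultaneous Nash equilibrium.
Incumbent's best replies: V→E2; W→E2; X→E1; Y→E1; Z→E2.
Entrant's best replies: E1→W; E2→W; E3→Y; E4→V.
Only (E2, W) has each player best-responding; Nash payoffs (8, 11).
Entrant earns 12 sequentially versus 11 at the Nash outcome: better off.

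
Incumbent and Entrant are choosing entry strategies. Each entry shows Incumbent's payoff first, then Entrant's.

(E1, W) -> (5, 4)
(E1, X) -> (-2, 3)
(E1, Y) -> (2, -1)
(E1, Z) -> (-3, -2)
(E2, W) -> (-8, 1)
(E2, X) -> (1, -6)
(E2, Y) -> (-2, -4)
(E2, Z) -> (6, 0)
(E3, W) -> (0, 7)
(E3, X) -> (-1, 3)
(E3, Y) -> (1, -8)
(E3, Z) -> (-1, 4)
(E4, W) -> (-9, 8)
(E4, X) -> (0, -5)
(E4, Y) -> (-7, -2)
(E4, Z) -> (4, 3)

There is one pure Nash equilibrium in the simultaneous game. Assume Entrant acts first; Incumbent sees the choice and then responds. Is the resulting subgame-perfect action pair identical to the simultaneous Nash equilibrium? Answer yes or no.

Work backward from Incumbent's decision.
- W: BR = E1, leader payoff 4.
- X: BR = E2, leader payoff -6.
- Y: BR = E1, leader payoff -1.
- Z: BR = E2, leader payoff 0.
Among 4, -6, -1, 0, the best is 4 at W. Subgame-perfect outcome: (E1, W) with payoffs (5, 4).
Now find the simultaneous Nash equilibrium.
Incumbent's best replies: W→E1; X→E2; Y→E1; Z→E2.
Entrant's best replies: E1→W; E2→W; E3→W; E4→W.
Only (E1, W) has each player best-responding; Nash payoffs (5, 4).
Sequential outcome (E1, W) coincides with the Nash profile (E1, W).

yes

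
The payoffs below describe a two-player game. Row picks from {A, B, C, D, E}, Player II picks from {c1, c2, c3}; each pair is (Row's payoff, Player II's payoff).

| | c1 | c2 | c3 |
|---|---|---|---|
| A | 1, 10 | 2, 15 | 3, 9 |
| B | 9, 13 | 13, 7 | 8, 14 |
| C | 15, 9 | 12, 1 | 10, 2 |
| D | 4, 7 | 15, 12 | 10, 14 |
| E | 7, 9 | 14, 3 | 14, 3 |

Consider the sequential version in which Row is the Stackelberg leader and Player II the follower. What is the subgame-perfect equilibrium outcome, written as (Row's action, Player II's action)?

(C, c1)

Solve by backward induction (Row leads).
- A: BR = c2, leader payoff 2.
- B: BR = c3, leader payoff 8.
- C: BR = c1, leader payoff 15.
- D: BR = c3, leader payoff 10.
- E: BR = c1, leader payoff 7.
Maximizing over 2, 8, 15, 10, 7, Row chooses C. Subgame-perfect outcome: (C, c1) with payoffs (15, 9).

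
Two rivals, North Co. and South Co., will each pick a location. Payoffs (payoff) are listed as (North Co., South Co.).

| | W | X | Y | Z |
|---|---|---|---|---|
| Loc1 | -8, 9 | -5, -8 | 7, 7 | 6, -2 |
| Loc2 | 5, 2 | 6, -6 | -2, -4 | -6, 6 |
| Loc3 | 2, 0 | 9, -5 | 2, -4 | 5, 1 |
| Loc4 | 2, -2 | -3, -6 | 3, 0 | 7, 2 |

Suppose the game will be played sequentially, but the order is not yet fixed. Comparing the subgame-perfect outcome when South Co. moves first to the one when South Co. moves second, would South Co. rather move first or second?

If North Co. leads: South Co.'s best replies are Loc1→W, Loc2→Z, Loc3→Z, Loc4→Z; North Co.'s induced payoffs -8, -6, 5, 7; outcome (Loc4, Z), payoffs (7, 2).
If South Co. leads: North Co.'s best replies are W→Loc2, X→Loc3, Y→Loc1, Z→Loc4; South Co.'s induced payoffs 2, -5, 7, 2; outcome (Loc1, Y), payoffs (7, 7).
South Co. gets 7 moving first and 2 moving second, so South Co. prefers to move first.

first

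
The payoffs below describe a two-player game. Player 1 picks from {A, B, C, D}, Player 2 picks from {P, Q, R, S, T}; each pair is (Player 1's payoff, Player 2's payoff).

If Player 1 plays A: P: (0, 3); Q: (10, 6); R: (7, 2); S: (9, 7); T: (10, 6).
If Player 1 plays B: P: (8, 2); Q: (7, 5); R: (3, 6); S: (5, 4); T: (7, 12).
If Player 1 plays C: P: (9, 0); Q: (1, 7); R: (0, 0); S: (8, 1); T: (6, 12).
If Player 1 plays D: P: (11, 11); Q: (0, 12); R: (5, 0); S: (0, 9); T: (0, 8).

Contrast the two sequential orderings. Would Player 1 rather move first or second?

second

If Player 1 leads: Player 2's best replies are A→S, B→T, C→T, D→Q; Player 1's induced payoffs 9, 7, 6, 0; outcome (A, S), payoffs (9, 7).
If Player 2 leads: Player 1's best replies are P→D, Q→A, R→A, S→A, T→A; Player 2's induced payoffs 11, 6, 2, 7, 6; outcome (D, P), payoffs (11, 11).
Player 1 gets 9 moving first and 11 moving second, so Player 1 prefers to move second.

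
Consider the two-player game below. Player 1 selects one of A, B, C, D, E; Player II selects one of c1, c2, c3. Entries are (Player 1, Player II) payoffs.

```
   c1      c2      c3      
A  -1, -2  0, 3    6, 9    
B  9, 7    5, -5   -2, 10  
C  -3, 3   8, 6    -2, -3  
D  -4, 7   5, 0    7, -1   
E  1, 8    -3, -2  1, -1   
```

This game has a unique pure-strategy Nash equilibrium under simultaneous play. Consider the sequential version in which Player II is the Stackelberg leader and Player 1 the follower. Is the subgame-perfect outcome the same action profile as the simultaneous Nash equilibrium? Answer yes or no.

Solve by backward induction (Player II leads).
- c1: BR = B, leader payoff 7.
- c2: BR = C, leader payoff 6.
- c3: BR = D, leader payoff -1.
Maximizing over 7, 6, -1, Player II chooses c1. Subgame-perfect outcome: (B, c1) with payoffs (9, 7).
Now find the simultaneous Nash equilibrium.
Player 1's best replies: c1→B; c2→C; c3→D.
Player II's best replies: A→c3; B→c3; C→c2; D→c1; E→c1.
The unique mutual best reply is (C, c2), giving (8, 6).
Sequential outcome (B, c1) differs from the Nash profile (C, c2).

no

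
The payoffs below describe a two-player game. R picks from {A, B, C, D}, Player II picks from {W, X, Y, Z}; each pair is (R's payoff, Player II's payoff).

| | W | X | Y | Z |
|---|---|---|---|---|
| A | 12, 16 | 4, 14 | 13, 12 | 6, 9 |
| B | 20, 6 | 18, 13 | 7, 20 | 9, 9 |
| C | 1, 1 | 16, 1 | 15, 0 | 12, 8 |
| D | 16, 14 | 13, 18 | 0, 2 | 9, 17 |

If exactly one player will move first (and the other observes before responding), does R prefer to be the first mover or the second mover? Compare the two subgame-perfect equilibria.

If R leads: Player II's best replies are A→W, B→Y, C→Z, D→X; R's induced payoffs 12, 7, 12, 13; outcome (D, X), payoffs (13, 18).
If Player II leads: R's best replies are W→B, X→B, Y→C, Z→C; Player II's induced payoffs 6, 13, 0, 8; outcome (B, X), payoffs (18, 13).
R gets 13 moving first and 18 moving second, so R prefers to move second.

second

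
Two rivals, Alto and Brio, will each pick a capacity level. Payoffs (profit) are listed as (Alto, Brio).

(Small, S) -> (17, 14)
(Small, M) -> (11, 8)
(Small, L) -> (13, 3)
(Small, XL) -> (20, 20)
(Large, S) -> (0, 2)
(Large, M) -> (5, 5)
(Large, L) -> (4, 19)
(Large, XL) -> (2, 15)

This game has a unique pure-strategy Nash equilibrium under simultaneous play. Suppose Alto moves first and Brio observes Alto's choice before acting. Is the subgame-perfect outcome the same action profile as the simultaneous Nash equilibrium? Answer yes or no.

yes

Solve by backward induction (Alto leads).
- Small: Brio compares 14, 8, 3, 20 and picks XL; Alto would get 20.
- Large: Brio compares 2, 5, 19, 15 and picks L; Alto would get 4.
Among 20, 4, the best is 20 at Small. Subgame-perfect outcome: (Small, XL) with payoffs (20, 20).
Now find the simultaneous Nash equilibrium.
Alto's best replies: S→Small; M→Small; L→Small; XL→Small.
Brio's best replies: Small→XL; Large→L.
The unique mutual best reply is (Small, XL), giving (20, 20).
Sequential outcome (Small, XL) coincides with the Nash profile (Small, XL).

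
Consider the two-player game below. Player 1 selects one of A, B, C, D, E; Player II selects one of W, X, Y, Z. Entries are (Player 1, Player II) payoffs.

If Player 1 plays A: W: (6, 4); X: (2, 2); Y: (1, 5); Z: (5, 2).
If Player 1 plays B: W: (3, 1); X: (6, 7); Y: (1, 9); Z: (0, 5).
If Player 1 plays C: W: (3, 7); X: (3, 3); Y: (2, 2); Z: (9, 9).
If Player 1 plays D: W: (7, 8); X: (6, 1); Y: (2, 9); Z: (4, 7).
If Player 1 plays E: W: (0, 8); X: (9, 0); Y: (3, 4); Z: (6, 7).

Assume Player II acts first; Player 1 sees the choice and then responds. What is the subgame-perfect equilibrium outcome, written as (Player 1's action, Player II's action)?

Solve by backward induction (Player II leads).
- W: BR = D, leader payoff 8.
- X: BR = E, leader payoff 0.
- Y: BR = E, leader payoff 4.
- Z: BR = C, leader payoff 9.
Maximizing over 8, 0, 4, 9, Player II chooses Z. Subgame-perfect outcome: (C, Z) with payoffs (9, 9).

(C, Z)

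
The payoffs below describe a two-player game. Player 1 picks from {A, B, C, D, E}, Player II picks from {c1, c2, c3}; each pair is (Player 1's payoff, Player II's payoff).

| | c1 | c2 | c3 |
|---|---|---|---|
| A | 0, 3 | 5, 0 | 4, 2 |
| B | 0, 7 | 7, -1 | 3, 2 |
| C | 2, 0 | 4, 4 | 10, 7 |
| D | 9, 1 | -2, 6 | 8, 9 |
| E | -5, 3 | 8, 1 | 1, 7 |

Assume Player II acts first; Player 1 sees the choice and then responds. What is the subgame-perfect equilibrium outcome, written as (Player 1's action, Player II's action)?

Solve by backward induction (Player II leads).
- c1 → Player 1 plays D (best of 0, 0, 2, 9, -5); Player II gets 1.
- c2 → Player 1 plays E (best of 5, 7, 4, -2, 8); Player II gets 1.
- c3 → Player 1 plays C (best of 4, 3, 10, 8, 1); Player II gets 7.
Among 1, 1, 7, the best is 7 at c3. Subgame-perfect outcome: (C, c3) with payoffs (10, 7).

(C, c3)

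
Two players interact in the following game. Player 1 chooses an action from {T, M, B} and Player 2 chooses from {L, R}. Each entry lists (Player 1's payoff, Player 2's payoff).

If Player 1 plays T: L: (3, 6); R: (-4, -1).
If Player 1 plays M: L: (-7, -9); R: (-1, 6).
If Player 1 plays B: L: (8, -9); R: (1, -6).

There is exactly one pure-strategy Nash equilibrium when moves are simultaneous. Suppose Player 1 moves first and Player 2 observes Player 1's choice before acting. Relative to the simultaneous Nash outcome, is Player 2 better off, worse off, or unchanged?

Player 2 best-responds to each possible Player 1 move:
- T: Player 2 compares 6, -1 and picks L; Player 1 would get 3.
- M: Player 2 compares -9, 6 and picks R; Player 1 would get -1.
- B: Player 2 compares -9, -6 and picks R; Player 1 would get 1.
Player 1's induced payoffs are 3, -1, 1, so Player 1 commits to T. Subgame-perfect outcome: (T, L) with payoffs (3, 6).
Now find the simultaneous Nash equilibrium.
Player 1's best replies: L→B; R→B.
Player 2's best replies: T→L; M→R; B→R.
Only (B, R) has each player best-responding; Nash payoffs (1, -6).
Player 2 earns 6 sequentially versus -6 at the Nash outcome: better off.

better off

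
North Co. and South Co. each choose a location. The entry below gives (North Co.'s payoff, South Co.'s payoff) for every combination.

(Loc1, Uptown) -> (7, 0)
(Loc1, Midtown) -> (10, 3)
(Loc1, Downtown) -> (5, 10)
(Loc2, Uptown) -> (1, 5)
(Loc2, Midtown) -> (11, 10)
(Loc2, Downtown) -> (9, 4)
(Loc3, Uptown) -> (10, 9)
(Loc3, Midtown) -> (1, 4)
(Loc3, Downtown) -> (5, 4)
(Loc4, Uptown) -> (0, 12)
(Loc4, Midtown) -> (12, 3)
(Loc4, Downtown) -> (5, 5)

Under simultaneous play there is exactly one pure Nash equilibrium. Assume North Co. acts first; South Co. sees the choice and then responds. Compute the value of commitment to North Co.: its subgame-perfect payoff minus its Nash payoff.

South Co. best-responds to each possible North Co. move:
- Loc1: BR = Downtown, leader payoff 5.
- Loc2: BR = Midtown, leader payoff 11.
- Loc3: BR = Uptown, leader payoff 10.
- Loc4: BR = Uptown, leader payoff 0.
Maximizing over 5, 11, 10, 0, North Co. chooses Loc2. Subgame-perfect outcome: (Loc2, Midtown) with payoffs (11, 10).
For the simultaneous game, intersect best replies.
North Co.'s best replies: Uptown→Loc3; Midtown→Loc4; Downtown→Loc2.
South Co.'s best replies: Loc1→Downtown; Loc2→Midtown; Loc3→Uptown; Loc4→Uptown.
Only (Loc3, Uptown) has each player best-responding; Nash payoffs (10, 9).
North Co.'s commitment gain: 11 − 10 = 1.

1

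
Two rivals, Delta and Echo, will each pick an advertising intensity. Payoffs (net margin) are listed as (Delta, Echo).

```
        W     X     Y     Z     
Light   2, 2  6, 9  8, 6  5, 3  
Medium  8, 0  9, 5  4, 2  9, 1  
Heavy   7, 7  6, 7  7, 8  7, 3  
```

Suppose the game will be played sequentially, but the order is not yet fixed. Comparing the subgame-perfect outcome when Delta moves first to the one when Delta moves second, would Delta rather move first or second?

first

If Delta leads: Echo's best replies are Light→X, Medium→X, Heavy→Y; Delta's induced payoffs 6, 9, 7; outcome (Medium, X), payoffs (9, 5).
If Echo leads: Delta's best replies are W→Medium, X→Medium, Y→Light, Z→Medium; Echo's induced payoffs 0, 5, 6, 1; outcome (Light, Y), payoffs (8, 6).
Delta gets 9 moving first and 8 moving second, so Delta prefers to move first.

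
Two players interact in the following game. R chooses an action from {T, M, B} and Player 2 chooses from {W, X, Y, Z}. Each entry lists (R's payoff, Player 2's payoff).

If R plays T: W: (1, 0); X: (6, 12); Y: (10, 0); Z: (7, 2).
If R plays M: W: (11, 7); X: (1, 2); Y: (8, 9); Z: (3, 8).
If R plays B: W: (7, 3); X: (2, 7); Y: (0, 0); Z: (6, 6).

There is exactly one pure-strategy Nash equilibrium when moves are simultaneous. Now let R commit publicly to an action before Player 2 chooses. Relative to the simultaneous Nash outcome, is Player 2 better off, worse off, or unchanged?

worse off

Backward induction with R moving first.
- T: Player 2 compares 0, 12, 0, 2 and picks X; R would get 6.
- M: Player 2 compares 7, 2, 9, 8 and picks Y; R would get 8.
- B: Player 2 compares 3, 7, 0, 6 and picks X; R would get 2.
Among 6, 8, 2, the best is 8 at M. Subgame-perfect outcome: (M, Y) with payoffs (8, 9).
For the simultaneous game, intersect best replies.
R's best replies: W→M; X→T; Y→T; Z→T.
Player 2's best replies: T→X; M→Y; B→X.
The unique mutual best reply is (T, X), giving (6, 12).
Player 2 earns 9 sequentially versus 12 at the Nash outcome: worse off.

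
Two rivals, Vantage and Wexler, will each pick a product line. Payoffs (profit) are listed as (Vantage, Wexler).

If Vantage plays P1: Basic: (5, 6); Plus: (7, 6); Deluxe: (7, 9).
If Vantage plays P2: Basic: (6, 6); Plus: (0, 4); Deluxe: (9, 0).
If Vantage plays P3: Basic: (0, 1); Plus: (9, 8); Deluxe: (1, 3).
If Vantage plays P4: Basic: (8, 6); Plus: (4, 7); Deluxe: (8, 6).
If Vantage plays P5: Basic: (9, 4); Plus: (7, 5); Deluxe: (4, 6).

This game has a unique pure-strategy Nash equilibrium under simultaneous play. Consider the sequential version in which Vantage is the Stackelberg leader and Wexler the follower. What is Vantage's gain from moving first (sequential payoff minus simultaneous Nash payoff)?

0

Solve by backward induction (Vantage leads).
- P1: BR = Deluxe, leader payoff 7.
- P2: BR = Basic, leader payoff 6.
- P3: BR = Plus, leader payoff 9.
- P4: BR = Plus, leader payoff 4.
- P5: BR = Deluxe, leader payoff 4.
Vantage's induced payoffs are 7, 6, 9, 4, 4, so Vantage commits to P3. Subgame-perfect outcome: (P3, Plus) with payoffs (9, 8).
Now find the simultaneous Nash equilibrium.
Vantage's best replies: Basic→P5; Plus→P3; Deluxe→P2.
Wexler's best replies: P1→Deluxe; P2→Basic; P3→Plus; P4→Plus; P5→Deluxe.
Only (P3, Plus) has each player best-responding; Nash payoffs (9, 8).
Vantage's commitment gain: 9 − 9 = 0.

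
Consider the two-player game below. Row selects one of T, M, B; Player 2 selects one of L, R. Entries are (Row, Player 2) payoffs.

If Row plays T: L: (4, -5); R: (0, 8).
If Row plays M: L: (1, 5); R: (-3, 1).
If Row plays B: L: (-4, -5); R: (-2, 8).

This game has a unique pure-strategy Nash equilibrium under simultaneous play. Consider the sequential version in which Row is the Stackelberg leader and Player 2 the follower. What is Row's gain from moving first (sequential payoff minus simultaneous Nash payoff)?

Player 2 best-responds to each possible Row move:
- T → Player 2 plays R (best of -5, 8); Row gets 0.
- M → Player 2 plays L (best of 5, 1); Row gets 1.
- B → Player 2 plays R (best of -5, 8); Row gets -2.
Row's induced payoffs are 0, 1, -2, so Row commits to M. Subgame-perfect outcome: (M, L) with payoffs (1, 5).
Now find the simultaneous Nash equilibrium.
Row's best replies: L→T; R→T.
Player 2's best replies: T→R; M→L; B→R.
The unique mutual best reply is (T, R), giving (0, 8).
Row's commitment gain: 1 − 0 = 1.

1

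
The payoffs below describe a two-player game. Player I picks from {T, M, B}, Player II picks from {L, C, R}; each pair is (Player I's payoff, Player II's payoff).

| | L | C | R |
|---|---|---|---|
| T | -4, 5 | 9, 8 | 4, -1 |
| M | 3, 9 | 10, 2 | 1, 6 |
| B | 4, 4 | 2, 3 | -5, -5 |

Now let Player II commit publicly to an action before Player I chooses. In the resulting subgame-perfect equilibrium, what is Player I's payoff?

4

Work backward from Player I's decision.
- L → Player I plays B (best of -4, 3, 4); Player II gets 4.
- C → Player I plays M (best of 9, 10, 2); Player II gets 2.
- R → Player I plays T (best of 4, 1, -5); Player II gets -1.
Among 4, 2, -1, the best is 4 at L. Subgame-perfect outcome: (B, L) with payoffs (4, 4).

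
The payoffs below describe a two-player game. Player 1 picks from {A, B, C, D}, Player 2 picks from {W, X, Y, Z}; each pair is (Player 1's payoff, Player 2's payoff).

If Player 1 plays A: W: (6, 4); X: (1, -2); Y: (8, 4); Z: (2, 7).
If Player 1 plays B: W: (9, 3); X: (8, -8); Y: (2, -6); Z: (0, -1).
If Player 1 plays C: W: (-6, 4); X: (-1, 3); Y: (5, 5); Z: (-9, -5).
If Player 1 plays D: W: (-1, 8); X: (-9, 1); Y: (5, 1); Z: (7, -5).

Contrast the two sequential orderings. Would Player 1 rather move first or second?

first

If Player 1 leads: Player 2's best replies are A→Z, B→W, C→Y, D→W; Player 1's induced payoffs 2, 9, 5, -1; outcome (B, W), payoffs (9, 3).
If Player 2 leads: Player 1's best replies are W→B, X→B, Y→A, Z→D; Player 2's induced payoffs 3, -8, 4, -5; outcome (A, Y), payoffs (8, 4).
Player 1 gets 9 moving first and 8 moving second, so Player 1 prefers to move first.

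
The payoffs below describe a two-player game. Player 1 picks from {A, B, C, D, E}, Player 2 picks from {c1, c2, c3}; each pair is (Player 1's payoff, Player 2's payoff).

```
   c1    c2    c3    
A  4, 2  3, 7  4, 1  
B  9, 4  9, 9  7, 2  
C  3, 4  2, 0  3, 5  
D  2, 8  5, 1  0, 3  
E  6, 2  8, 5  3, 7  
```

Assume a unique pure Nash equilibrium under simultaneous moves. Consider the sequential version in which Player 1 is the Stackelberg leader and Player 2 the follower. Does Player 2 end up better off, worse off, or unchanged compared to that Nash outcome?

unchanged

Solve by backward induction (Player 1 leads).
- A → Player 2 plays c2 (best of 2, 7, 1); Player 1 gets 3.
- B → Player 2 plays c2 (best of 4, 9, 2); Player 1 gets 9.
- C → Player 2 plays c3 (best of 4, 0, 5); Player 1 gets 3.
- D → Player 2 plays c1 (best of 8, 1, 3); Player 1 gets 2.
- E → Player 2 plays c3 (best of 2, 5, 7); Player 1 gets 3.
Maximizing over 3, 9, 3, 2, 3, Player 1 chooses B. Subgame-perfect outcome: (B, c2) with payoffs (9, 9).
Under simultaneous play:
Player 1's best replies: c1→B; c2→B; c3→B.
Player 2's best replies: A→c2; B→c2; C→c3; D→c1; E→c3.
Only (B, c2) has each player best-responding; Nash payoffs (9, 9).
Player 2 earns 9 sequentially versus 9 at the Nash outcome: unchanged.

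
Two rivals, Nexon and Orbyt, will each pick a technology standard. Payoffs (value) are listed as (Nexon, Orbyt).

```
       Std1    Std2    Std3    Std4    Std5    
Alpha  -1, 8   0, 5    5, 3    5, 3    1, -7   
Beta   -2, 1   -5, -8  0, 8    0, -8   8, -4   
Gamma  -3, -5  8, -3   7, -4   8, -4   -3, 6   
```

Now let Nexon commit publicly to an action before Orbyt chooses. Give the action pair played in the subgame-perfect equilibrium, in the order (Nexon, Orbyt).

Solve by backward induction (Nexon leads).
- Alpha: BR = Std1, leader payoff -1.
- Beta: BR = Std3, leader payoff 0.
- Gamma: BR = Std5, leader payoff -3.
Among -1, 0, -3, the best is 0 at Beta. Subgame-perfect outcome: (Beta, Std3) with payoffs (0, 8).

(Beta, Std3)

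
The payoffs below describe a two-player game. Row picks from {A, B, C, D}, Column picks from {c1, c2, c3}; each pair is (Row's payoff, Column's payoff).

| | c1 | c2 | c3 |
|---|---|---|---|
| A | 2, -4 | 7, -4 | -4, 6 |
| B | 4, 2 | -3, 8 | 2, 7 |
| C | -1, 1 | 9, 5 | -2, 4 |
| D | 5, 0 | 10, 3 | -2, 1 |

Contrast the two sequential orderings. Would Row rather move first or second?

If Row leads: Column's best replies are A→c3, B→c2, C→c2, D→c2; Row's induced payoffs -4, -3, 9, 10; outcome (D, c2), payoffs (10, 3).
If Column leads: Row's best replies are c1→D, c2→D, c3→B; Column's induced payoffs 0, 3, 7; outcome (B, c3), payoffs (2, 7).
Row gets 10 moving first and 2 moving second, so Row prefers to move first.

first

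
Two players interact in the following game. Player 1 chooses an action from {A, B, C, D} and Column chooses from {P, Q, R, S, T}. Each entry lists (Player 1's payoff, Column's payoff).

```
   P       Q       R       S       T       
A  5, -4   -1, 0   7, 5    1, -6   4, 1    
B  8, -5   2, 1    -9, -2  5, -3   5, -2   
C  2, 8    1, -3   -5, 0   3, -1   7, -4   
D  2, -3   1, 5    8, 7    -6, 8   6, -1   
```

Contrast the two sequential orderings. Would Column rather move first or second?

If Player 1 leads: Column's best replies are A→R, B→Q, C→P, D→S; Player 1's induced payoffs 7, 2, 2, -6; outcome (A, R), payoffs (7, 5).
If Column leads: Player 1's best replies are P→B, Q→B, R→D, S→B, T→C; Column's induced payoffs -5, 1, 7, -3, -4; outcome (D, R), payoffs (8, 7).
Column gets 7 moving first and 5 moving second, so Column prefers to move first.

first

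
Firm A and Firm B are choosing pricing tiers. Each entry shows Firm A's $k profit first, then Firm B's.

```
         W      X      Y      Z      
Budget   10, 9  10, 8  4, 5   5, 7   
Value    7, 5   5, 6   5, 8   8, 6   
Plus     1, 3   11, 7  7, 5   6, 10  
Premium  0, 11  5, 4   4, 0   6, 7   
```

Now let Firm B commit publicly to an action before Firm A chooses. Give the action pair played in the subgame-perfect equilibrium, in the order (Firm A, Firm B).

(Budget, W)

Firm A best-responds to each possible Firm B move:
- W: BR = Budget, leader payoff 9.
- X: BR = Plus, leader payoff 7.
- Y: BR = Plus, leader payoff 5.
- Z: BR = Value, leader payoff 6.
Maximizing over 9, 7, 5, 6, Firm B chooses W. Subgame-perfect outcome: (Budget, W) with payoffs (10, 9).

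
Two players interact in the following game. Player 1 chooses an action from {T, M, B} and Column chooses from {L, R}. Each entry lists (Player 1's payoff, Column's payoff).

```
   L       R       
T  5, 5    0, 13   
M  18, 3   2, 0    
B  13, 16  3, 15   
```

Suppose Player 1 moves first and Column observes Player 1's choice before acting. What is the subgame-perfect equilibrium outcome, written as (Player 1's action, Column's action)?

(M, L)

Work backward from Column's decision.
- T → Column plays R (best of 5, 13); Player 1 gets 0.
- M → Column plays L (best of 3, 0); Player 1 gets 18.
- B → Column plays L (best of 16, 15); Player 1 gets 13.
Player 1's induced payoffs are 0, 18, 13, so Player 1 commits to M. Subgame-perfect outcome: (M, L) with payoffs (18, 3).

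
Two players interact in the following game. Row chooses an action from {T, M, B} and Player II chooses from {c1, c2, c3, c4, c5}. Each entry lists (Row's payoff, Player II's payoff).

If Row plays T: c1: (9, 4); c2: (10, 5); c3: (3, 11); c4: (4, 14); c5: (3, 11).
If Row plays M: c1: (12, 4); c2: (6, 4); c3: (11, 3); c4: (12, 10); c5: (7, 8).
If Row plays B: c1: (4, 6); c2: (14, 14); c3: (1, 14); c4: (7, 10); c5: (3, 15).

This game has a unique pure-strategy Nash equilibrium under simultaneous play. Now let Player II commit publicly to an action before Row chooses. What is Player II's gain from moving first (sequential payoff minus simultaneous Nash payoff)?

4

Work backward from Row's decision.
- c1: Row compares 9, 12, 4 and picks M; Player II would get 4.
- c2: Row compares 10, 6, 14 and picks B; Player II would get 14.
- c3: Row compares 3, 11, 1 and picks M; Player II would get 3.
- c4: Row compares 4, 12, 7 and picks M; Player II would get 10.
- c5: Row compares 3, 7, 3 and picks M; Player II would get 8.
Maximizing over 4, 14, 3, 10, 8, Player II chooses c2. Subgame-perfect outcome: (B, c2) with payoffs (14, 14).
Now find the simultaneous Nash equilibrium.
Row's best replies: c1→M; c2→B; c3→M; c4→M; c5→M.
Player II's best replies: T→c4; M→c4; B→c5.
Only (M, c4) has each player best-responding; Nash payoffs (12, 10).
Player II's commitment gain: 14 − 10 = 4.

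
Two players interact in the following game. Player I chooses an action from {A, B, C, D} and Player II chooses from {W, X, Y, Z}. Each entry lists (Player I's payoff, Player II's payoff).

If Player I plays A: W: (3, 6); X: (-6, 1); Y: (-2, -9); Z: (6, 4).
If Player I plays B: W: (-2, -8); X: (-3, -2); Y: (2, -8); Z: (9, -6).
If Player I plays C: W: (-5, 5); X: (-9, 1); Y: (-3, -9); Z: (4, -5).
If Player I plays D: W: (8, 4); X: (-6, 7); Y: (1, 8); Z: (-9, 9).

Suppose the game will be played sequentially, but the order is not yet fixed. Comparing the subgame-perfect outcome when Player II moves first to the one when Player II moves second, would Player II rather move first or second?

second

If Player I leads: Player II's best replies are A→W, B→X, C→W, D→Z; Player I's induced payoffs 3, -3, -5, -9; outcome (A, W), payoffs (3, 6).
If Player II leads: Player I's best replies are W→D, X→B, Y→B, Z→B; Player II's induced payoffs 4, -2, -8, -6; outcome (D, W), payoffs (8, 4).
Player II gets 4 moving first and 6 moving second, so Player II prefers to move second.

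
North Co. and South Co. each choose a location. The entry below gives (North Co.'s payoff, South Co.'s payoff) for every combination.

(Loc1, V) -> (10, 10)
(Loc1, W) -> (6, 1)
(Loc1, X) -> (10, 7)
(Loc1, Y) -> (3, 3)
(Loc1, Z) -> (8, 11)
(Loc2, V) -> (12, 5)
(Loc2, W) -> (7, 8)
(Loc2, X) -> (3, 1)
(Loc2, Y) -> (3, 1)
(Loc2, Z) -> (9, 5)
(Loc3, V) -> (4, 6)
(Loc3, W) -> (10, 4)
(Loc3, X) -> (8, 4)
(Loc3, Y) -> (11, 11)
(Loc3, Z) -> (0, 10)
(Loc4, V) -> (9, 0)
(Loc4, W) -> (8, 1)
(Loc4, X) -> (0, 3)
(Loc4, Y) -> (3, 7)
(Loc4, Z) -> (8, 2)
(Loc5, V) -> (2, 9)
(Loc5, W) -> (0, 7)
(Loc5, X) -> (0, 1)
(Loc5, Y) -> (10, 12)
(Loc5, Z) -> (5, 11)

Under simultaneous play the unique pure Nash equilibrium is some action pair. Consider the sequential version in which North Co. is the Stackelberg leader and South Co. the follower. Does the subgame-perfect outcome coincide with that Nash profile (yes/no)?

yes

Backward induction with North Co. moving first.
- Loc1 → South Co. plays Z (best of 10, 1, 7, 3, 11); North Co. gets 8.
- Loc2 → South Co. plays W (best of 5, 8, 1, 1, 5); North Co. gets 7.
- Loc3 → South Co. plays Y (best of 6, 4, 4, 11, 10); North Co. gets 11.
- Loc4 → South Co. plays Y (best of 0, 1, 3, 7, 2); North Co. gets 3.
- Loc5 → South Co. plays Y (best of 9, 7, 1, 12, 11); North Co. gets 10.
Among 8, 7, 11, 3, 10, the best is 11 at Loc3. Subgame-perfect outcome: (Loc3, Y) with payoffs (11, 11).
Under simultaneous play:
North Co.'s best replies: V→Loc2; W→Loc3; X→Loc1; Y→Loc3; Z→Loc2.
South Co.'s best replies: Loc1→Z; Loc2→W; Loc3→Y; Loc4→Y; Loc5→Y.
The unique mutual best reply is (Loc3, Y), giving (11, 11).
Sequential outcome (Loc3, Y) coincides with the Nash profile (Loc3, Y).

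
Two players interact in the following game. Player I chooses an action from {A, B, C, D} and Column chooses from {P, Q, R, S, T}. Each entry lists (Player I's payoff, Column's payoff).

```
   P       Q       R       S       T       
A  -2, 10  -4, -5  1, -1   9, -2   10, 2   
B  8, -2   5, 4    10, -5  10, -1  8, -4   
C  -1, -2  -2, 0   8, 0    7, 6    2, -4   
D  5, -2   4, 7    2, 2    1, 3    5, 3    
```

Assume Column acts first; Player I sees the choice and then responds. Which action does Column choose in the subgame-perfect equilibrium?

Q

Solve by backward induction (Column leads).
- P → Player I plays B (best of -2, 8, -1, 5); Column gets -2.
- Q → Player I plays B (best of -4, 5, -2, 4); Column gets 4.
- R → Player I plays B (best of 1, 10, 8, 2); Column gets -5.
- S → Player I plays B (best of 9, 10, 7, 1); Column gets -1.
- T → Player I plays A (best of 10, 8, 2, 5); Column gets 2.
Maximizing over -2, 4, -5, -1, 2, Column chooses Q. Subgame-perfect outcome: (B, Q) with payoffs (5, 4).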